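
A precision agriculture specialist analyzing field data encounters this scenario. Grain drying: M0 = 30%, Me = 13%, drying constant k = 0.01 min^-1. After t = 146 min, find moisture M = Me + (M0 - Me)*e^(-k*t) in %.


M = Me + (M0 - Me) * e^(-k*t)
  = 13 + (30 - 13) * e^(-0.01*146)
  = 13 + 17 * e^(-1.460)
  = 13 + 17 * 0.23224
  = 13 + 3.9480
  = 16.95%


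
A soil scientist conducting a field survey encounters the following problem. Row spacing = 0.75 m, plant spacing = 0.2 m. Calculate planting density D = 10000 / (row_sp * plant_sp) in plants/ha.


D = 10000 / (row_sp * plant_sp)
  = 10000 / (0.75 * 0.2)
  = 10000 / 0.1500
  = 66666.67 plants/ha


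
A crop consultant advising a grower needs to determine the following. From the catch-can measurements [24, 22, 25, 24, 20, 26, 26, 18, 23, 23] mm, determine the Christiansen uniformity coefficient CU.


xbar = 231 / 10 = 23.100
sum|xi - xbar| = 19
CU = 100 * (1 - 19 / (10 * 23.100))
   = 100 * (1 - 0.0823)
   = 91.77%


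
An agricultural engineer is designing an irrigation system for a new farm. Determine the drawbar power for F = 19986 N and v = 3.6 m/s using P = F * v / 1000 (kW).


P = F * v / 1000
  = 19986 * 3.6 / 1000
  = 71949.60 / 1000
  = 71.95 kW


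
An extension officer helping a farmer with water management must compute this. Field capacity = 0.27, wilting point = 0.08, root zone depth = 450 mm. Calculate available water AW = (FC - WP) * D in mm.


AW = (FC - WP) * D
   = (0.27 - 0.08) * 450
   = 0.19 * 450
   = 85.50 mm


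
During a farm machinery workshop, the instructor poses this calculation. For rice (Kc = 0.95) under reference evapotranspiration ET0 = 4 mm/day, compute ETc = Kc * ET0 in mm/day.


ETc = Kc * ET0
    = 0.95 * 4
    = 3.80 mm/day


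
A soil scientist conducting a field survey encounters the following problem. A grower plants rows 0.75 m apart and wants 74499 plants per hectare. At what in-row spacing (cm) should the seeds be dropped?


spacing = 10000 / (row_sp * density)
        = 10000 / (0.75 * 74499)
        = 10000 / 55874.25
        = 0.17897 m = 17.90 cm


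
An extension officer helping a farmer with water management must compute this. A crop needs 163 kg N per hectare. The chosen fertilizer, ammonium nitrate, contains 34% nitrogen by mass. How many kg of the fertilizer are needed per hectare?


Rate = N_required / (N_content / 100)
     = 163 / (34 / 100)
     = 163 / 0.34
     = 479.41 kg/ha


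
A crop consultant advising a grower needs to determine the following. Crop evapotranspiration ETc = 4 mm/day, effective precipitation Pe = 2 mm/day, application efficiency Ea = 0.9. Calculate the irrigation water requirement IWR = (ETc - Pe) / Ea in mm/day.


IWR = (ETc - Pe) / Ea
    = (4 - 2) / 0.9
    = 2 / 0.9
    = 2.22 mm/day


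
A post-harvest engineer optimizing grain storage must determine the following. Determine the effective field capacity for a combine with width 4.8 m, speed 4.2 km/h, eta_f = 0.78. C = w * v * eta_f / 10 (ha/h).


C = w * v * eta_f / 10
  = 4.8 * 4.2 * 0.78 / 10
  = 15.72 / 10
  = 1.57 ha/h


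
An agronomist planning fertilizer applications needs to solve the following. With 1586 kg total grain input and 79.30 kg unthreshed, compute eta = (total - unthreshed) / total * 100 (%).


eta = (total - unthreshed) / total * 100
    = (1586 - 79.30) / 1586 * 100
    = 1506.70 / 1586 * 100
    = 95%


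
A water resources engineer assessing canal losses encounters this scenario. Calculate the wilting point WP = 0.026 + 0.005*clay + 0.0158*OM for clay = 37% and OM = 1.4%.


WP = 0.026 + 0.005*37 + 0.0158*1.4
   = 0.026 + 0.1850 + 0.0221
   = 0.2331


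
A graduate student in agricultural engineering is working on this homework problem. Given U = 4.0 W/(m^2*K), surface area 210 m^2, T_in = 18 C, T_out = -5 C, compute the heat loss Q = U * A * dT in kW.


dT = 18 - (-5) = 23 K
Q = U * A * dT
  = 4.0 * 210 * 23
  = 19320 W = 19.32 kW


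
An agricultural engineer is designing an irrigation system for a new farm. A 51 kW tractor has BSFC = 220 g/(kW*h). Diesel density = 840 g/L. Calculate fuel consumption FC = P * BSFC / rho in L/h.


FC = P * BSFC / rho_fuel
   = 51 * 220 / 840
   = 11220 / 840
   = 13.36 L/h


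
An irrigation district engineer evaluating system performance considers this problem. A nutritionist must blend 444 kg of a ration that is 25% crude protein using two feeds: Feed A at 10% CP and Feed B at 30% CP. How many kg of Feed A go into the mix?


parts_A = CP_b - target = 30 - 25 = 5
parts_B = target - CP_a = 25 - 10 = 15
total_parts = 5 + 15 = 20
Feed A = 444 * 5 / 20 = 111 kg
Feed B = 444 * 15 / 20 = 333 kg

111 kg


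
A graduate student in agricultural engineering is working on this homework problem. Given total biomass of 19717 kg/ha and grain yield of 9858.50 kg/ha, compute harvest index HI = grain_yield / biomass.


HI = grain_yield / biomass
   = 9858.50 / 19717
   = 0.50


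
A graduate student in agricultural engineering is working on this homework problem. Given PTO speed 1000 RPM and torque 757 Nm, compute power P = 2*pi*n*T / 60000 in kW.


P = 2*pi*n*T / 60000
  = 2*pi * 1000 * 757 / 60000
  = 4756371.28 / 60000
  = 79.27 kW


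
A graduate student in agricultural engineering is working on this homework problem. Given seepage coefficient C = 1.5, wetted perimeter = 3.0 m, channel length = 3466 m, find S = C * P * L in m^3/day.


S = C * P * L
  = 1.5 * 3.0 * 3466
  = 15597 m^3/day


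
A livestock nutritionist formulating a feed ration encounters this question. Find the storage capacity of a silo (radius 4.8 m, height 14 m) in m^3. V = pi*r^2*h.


V = pi * r^2 * h
  = pi * 4.8^2 * 14
  = pi * 23.04 * 14
  = 1013.35 m^3


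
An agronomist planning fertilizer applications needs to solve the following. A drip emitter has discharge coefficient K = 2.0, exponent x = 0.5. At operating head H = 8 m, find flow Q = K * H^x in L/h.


Q = K * H^x
  = 2.0 * 8^0.5
  = 2.0 * 2.8284
  = 5.66 L/h


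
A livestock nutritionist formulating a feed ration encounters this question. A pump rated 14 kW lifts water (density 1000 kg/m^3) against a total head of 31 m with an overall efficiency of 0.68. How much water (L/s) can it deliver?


Q = (P * 1000 * eta) / (rho * g * H)
  = (14 * 1000 * 0.68) / (1000 * 9.81 * 31)
  = 9520 / 304110
  = 0.03130 m^3/s = 31.30 L/s


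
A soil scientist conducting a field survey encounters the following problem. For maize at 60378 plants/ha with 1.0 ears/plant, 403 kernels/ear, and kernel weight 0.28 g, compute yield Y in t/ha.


Y = density * ears * kernels * kw
  = 60378 * 1.0 * 403 * 0.28 g/ha
  = 6813053.52 g/ha
  = 6813.05 kg/ha = 6.81 t/ha


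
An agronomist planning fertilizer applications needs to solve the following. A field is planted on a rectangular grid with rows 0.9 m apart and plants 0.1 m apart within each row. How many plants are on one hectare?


D = 10000 / (row_sp * plant_sp)
  = 10000 / (0.9 * 0.1)
  = 10000 / 0.0900
  = 111111.11 plants/ha


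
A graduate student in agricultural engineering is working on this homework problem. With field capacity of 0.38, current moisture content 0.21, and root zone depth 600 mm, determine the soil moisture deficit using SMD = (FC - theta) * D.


SMD = (FC - theta) * D
    = (0.38 - 0.21) * 600
    = 0.170 * 600
    = 102 mm


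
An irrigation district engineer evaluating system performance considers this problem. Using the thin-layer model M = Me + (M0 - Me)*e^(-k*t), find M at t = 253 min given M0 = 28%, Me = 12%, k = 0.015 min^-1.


M = Me + (M0 - Me) * e^(-k*t)
  = 12 + (28 - 12) * e^(-0.015*253)
  = 12 + 16 * e^(-3.795)
  = 12 + 16 * 0.02248
  = 12 + 0.3597
  = 12.36%


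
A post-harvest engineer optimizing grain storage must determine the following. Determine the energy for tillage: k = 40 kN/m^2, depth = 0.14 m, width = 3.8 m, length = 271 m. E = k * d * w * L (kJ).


E = k * d * w * L
  = 40 * 0.14 * 3.8 * 271
  = 5766.88 kJ


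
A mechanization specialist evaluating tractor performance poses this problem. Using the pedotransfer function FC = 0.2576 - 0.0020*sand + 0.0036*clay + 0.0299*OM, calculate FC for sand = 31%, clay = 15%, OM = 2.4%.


FC = 0.2576 - 0.0020*31 + 0.0036*15 + 0.0299*2.4
   = 0.2576 - 0.0620 + 0.0540 + 0.0718
   = 0.3214


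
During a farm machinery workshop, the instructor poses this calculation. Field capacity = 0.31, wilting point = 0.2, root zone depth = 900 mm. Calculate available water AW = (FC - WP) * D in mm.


AW = (FC - WP) * D
   = (0.31 - 0.2) * 900
   = 0.11 * 900
   = 99 mm


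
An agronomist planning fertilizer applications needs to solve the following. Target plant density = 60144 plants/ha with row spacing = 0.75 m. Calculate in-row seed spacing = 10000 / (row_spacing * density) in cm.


spacing = 10000 / (row_sp * density)
        = 10000 / (0.75 * 60144)
        = 10000 / 45108
        = 0.22169 m = 22.17 cm


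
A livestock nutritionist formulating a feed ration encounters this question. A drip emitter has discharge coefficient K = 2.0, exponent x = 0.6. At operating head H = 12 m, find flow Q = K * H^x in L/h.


Q = K * H^x
  = 2.0 * 12^0.6
  = 2.0 * 4.4413
  = 8.88 L/h


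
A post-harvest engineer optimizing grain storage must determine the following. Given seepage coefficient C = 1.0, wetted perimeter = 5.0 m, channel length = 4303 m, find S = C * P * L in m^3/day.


S = C * P * L
  = 1.0 * 5.0 * 4303
  = 21515 m^3/day


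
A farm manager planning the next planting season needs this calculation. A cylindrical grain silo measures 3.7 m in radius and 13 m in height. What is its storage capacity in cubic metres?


V = pi * r^2 * h
  = pi * 3.7^2 * 13
  = pi * 13.69 * 13
  = 559.11 m^3


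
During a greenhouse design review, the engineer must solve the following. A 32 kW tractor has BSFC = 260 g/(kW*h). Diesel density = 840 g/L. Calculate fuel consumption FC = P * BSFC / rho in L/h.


FC = P * BSFC / rho_fuel
   = 32 * 260 / 840
   = 8320 / 840
   = 9.90 L/h


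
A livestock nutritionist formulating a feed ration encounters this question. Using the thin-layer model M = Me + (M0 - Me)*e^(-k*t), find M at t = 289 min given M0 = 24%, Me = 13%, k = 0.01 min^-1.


M = Me + (M0 - Me) * e^(-k*t)
  = 13 + (24 - 13) * e^(-0.01*289)
  = 13 + 11 * e^(-2.890)
  = 13 + 11 * 0.05558
  = 13 + 0.6113
  = 13.61%


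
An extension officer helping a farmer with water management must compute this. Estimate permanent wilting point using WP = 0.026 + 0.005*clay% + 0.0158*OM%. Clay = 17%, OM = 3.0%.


WP = 0.026 + 0.005*17 + 0.0158*3.0
   = 0.026 + 0.0850 + 0.0474
   = 0.1584


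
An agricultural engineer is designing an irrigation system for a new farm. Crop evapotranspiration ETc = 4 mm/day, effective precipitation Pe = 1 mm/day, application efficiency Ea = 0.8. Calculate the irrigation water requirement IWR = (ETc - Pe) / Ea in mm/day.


IWR = (ETc - Pe) / Ea
    = (4 - 1) / 0.8
    = 3 / 0.8
    = 3.75 mm/day


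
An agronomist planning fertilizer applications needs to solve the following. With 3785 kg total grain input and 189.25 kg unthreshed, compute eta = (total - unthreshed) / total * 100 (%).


eta = (total - unthreshed) / total * 100
    = (3785 - 189.25) / 3785 * 100
    = 3595.75 / 3785 * 100
    = 95%


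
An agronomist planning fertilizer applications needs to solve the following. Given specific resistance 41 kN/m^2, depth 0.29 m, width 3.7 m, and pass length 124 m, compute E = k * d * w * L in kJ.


E = k * d * w * L
  = 41 * 0.29 * 3.7 * 124
  = 5455.13 kJ


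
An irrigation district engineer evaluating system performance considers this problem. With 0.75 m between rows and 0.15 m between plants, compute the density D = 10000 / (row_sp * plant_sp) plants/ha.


D = 10000 / (row_sp * plant_sp)
  = 10000 / (0.75 * 0.15)
  = 10000 / 0.1125
  = 88888.89 plants/ha


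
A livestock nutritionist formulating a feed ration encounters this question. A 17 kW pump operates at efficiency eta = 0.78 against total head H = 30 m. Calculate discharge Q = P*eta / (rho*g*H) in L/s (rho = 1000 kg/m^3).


Q = (P * 1000 * eta) / (rho * g * H)
  = (17 * 1000 * 0.78) / (1000 * 9.81 * 30)
  = 13260 / 294300
  = 0.04506 m^3/s = 45.06 L/s


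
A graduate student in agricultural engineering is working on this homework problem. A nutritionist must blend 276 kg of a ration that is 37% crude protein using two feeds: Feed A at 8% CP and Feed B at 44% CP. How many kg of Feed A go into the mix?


parts_A = CP_b - target = 44 - 37 = 7
parts_B = target - CP_a = 37 - 8 = 29
total_parts = 7 + 29 = 36
Feed A = 276 * 7 / 36 = 53.67 kg
Feed B = 276 * 29 / 36 = 222.33 kg

53.67 kg


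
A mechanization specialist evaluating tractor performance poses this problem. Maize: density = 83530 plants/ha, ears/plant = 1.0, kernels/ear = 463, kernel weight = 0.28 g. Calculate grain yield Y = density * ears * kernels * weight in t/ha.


Y = density * ears * kernels * kw
  = 83530 * 1.0 * 463 * 0.28 g/ha
  = 10828829.20 g/ha
  = 10828.83 kg/ha = 10.83 t/ha


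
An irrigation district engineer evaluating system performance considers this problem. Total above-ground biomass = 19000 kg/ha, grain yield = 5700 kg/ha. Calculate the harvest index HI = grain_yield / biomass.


HI = grain_yield / biomass
   = 5700 / 19000
   = 0.30


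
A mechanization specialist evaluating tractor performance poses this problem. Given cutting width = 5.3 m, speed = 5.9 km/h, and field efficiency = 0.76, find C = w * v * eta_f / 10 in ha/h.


C = w * v * eta_f / 10
  = 5.3 * 5.9 * 0.76 / 10
  = 23.77 / 10
  = 2.38 ha/h


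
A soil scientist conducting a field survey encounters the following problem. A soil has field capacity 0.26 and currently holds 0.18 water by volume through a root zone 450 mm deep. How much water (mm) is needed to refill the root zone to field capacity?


SMD = (FC - theta) * D
    = (0.26 - 0.18) * 450
    = 0.080 * 450
    = 36 mm


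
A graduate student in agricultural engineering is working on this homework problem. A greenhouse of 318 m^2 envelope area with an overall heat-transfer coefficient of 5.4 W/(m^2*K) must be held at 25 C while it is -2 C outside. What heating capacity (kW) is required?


dT = 25 - (-2) = 27 K
Q = U * A * dT
  = 5.4 * 318 * 27
  = 46364.40 W = 46.36 kW


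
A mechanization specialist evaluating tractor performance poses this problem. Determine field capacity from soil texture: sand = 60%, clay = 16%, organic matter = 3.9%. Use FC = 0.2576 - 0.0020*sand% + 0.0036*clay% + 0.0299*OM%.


FC = 0.2576 - 0.0020*60 + 0.0036*16 + 0.0299*3.9
   = 0.2576 - 0.1200 + 0.0576 + 0.1166
   = 0.3118


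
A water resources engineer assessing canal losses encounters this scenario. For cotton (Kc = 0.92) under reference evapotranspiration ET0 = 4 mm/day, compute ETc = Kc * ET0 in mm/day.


ETc = Kc * ET0
    = 0.92 * 4
    = 3.68 mm/day


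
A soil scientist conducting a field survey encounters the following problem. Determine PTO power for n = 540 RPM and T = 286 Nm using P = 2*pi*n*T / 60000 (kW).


P = 2*pi*n*T / 60000
  = 2*pi * 540 * 286 / 60000
  = 970375.14 / 60000
  = 16.17 kW


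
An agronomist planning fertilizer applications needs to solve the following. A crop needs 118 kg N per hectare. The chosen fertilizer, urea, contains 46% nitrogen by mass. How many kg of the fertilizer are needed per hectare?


Rate = N_required / (N_content / 100)
     = 118 / (46 / 100)
     = 118 / 0.46
     = 256.52 kg/ha


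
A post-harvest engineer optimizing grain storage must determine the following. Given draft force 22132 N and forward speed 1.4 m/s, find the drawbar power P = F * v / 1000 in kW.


P = F * v / 1000
  = 22132 * 1.4 / 1000
  = 30984.80 / 1000
  = 30.98 kW


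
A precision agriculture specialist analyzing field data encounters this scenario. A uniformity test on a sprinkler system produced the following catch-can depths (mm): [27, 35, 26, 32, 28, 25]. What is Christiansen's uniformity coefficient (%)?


xbar = 173 / 6 = 28.833
sum|xi - xbar| = 18.667
CU = 100 * (1 - 18.667 / (6 * 28.833))
   = 100 * (1 - 0.1079)
   = 89.21%


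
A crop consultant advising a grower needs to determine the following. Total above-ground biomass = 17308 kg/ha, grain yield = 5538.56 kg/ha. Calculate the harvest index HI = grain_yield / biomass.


HI = grain_yield / biomass
   = 5538.56 / 17308
   = 0.32


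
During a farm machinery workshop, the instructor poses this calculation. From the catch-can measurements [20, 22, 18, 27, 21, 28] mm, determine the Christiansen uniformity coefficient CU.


xbar = 136 / 6 = 22.667
sum|xi - xbar| = 19.333
CU = 100 * (1 - 19.333 / (6 * 22.667))
   = 100 * (1 - 0.1422)
   = 85.78%


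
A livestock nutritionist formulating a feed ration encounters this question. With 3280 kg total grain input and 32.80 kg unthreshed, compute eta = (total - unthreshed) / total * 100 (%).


eta = (total - unthreshed) / total * 100
    = (3280 - 32.80) / 3280 * 100
    = 3247.20 / 3280 * 100
    = 99%


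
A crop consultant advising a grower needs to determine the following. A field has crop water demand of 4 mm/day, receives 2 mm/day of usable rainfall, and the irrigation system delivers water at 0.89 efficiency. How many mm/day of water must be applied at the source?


IWR = (ETc - Pe) / Ea
    = (4 - 2) / 0.89
    = 2 / 0.89
    = 2.25 mm/day


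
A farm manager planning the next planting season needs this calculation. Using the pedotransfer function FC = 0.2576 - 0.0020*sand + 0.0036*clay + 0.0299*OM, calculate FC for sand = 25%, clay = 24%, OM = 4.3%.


FC = 0.2576 - 0.0020*25 + 0.0036*24 + 0.0299*4.3
   = 0.2576 - 0.0500 + 0.0864 + 0.1286
   = 0.4226


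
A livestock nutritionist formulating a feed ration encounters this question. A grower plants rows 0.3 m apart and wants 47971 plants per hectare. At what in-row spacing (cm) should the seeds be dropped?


spacing = 10000 / (row_sp * density)
        = 10000 / (0.3 * 47971)
        = 10000 / 14391.30
        = 0.69486 m = 69.49 cm


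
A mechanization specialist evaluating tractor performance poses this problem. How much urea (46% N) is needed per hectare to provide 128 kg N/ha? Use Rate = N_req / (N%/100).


Rate = N_required / (N_content / 100)
     = 128 / (46 / 100)
     = 128 / 0.46
     = 278.26 kg/ha


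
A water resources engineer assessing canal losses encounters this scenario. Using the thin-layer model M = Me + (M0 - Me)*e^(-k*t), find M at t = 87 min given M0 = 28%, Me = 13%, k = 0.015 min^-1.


M = Me + (M0 - Me) * e^(-k*t)
  = 13 + (28 - 13) * e^(-0.015*87)
  = 13 + 15 * e^(-1.305)
  = 13 + 15 * 0.27117
  = 13 + 4.0676
  = 17.07%


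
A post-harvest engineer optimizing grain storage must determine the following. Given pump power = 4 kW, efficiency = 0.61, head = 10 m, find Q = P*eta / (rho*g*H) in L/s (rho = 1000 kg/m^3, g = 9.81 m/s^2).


Q = (P * 1000 * eta) / (rho * g * H)
  = (4 * 1000 * 0.61) / (1000 * 9.81 * 10)
  = 2440 / 98100
  = 0.02487 m^3/s = 24.87 L/s


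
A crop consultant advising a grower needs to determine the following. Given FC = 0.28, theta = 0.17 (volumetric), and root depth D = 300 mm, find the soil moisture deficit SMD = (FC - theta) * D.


SMD = (FC - theta) * D
    = (0.28 - 0.17) * 300
    = 0.110 * 300
    = 33 mm


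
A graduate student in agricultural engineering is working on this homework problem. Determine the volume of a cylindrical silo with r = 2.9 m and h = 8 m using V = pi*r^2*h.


V = pi * r^2 * h
  = pi * 2.9^2 * 8
  = pi * 8.41 * 8
  = 211.37 m^3


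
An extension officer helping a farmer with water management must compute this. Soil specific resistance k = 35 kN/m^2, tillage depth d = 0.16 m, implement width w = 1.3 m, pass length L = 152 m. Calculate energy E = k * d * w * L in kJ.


E = k * d * w * L
  = 35 * 0.16 * 1.3 * 152
  = 1106.56 kJ


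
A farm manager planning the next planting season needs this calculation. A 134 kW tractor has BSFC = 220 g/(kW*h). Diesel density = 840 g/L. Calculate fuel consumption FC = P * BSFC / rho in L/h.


FC = P * BSFC / rho_fuel
   = 134 * 220 / 840
   = 29480 / 840
   = 35.10 L/h


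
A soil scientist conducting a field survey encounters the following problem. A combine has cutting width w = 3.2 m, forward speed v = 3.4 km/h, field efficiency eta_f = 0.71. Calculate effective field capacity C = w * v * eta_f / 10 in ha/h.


C = w * v * eta_f / 10
  = 3.2 * 3.4 * 0.71 / 10
  = 7.72 / 10
  = 0.77 ha/h


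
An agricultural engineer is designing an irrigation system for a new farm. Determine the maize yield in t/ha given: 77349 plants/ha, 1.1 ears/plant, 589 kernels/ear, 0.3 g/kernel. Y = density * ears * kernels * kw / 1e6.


Y = density * ears * kernels * kw
  = 77349 * 1.1 * 589 * 0.3 g/ha
  = 15034325.13 g/ha
  = 15034.33 kg/ha = 15.03 t/ha


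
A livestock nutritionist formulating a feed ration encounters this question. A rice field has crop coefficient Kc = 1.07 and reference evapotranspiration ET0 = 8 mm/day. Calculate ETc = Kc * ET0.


ETc = Kc * ET0
    = 1.07 * 8
    = 8.56 mm/day


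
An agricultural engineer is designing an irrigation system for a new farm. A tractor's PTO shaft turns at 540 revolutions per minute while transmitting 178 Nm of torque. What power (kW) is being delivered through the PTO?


P = 2*pi*n*T / 60000
  = 2*pi * 540 * 178 / 60000
  = 603939.77 / 60000
  = 10.07 kW


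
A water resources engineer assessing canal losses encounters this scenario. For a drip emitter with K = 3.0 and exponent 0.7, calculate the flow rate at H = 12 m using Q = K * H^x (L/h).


Q = K * H^x
  = 3.0 * 12^0.7
  = 3.0 * 5.6941
  = 17.08 L/h


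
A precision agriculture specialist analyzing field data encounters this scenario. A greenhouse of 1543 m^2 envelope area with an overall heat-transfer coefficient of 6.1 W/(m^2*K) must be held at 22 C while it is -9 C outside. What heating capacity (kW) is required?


dT = 22 - (-9) = 31 K
Q = U * A * dT
  = 6.1 * 1543 * 31
  = 291781.30 W = 291.78 kW


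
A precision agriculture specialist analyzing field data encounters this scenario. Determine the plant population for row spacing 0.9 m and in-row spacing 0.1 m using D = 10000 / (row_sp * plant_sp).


D = 10000 / (row_sp * plant_sp)
  = 10000 / (0.9 * 0.1)
  = 10000 / 0.0900
  = 111111.11 plants/ha


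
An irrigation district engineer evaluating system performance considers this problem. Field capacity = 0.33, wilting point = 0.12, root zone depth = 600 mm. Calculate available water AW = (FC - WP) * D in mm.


AW = (FC - WP) * D
   = (0.33 - 0.12) * 600
   = 0.21 * 600
   = 126 mm


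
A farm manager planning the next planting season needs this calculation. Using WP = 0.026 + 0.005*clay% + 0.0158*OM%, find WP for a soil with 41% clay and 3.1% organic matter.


WP = 0.026 + 0.005*41 + 0.0158*3.1
   = 0.026 + 0.2050 + 0.0490
   = 0.2800


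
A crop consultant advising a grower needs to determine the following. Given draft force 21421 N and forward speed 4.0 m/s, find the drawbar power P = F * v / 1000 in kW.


P = F * v / 1000
  = 21421 * 4.0 / 1000
  = 85684 / 1000
  = 85.68 kW


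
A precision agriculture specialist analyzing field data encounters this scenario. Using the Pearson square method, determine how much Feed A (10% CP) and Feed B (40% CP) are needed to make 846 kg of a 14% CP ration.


parts_A = CP_b - target = 40 - 14 = 26
parts_B = target - CP_a = 14 - 10 = 4
total_parts = 26 + 4 = 30
Feed A = 846 * 26 / 30 = 733.20 kg
Feed B = 846 * 4 / 30 = 112.80 kg

733.20 kg


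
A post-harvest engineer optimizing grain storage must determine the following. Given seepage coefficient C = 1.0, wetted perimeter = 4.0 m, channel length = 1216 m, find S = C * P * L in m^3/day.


S = C * P * L
  = 1.0 * 4.0 * 1216
  = 4864 m^3/day


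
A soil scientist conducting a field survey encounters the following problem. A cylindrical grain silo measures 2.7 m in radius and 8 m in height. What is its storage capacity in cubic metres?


V = pi * r^2 * h
  = pi * 2.7^2 * 8
  = pi * 7.29 * 8
  = 183.22 m^3


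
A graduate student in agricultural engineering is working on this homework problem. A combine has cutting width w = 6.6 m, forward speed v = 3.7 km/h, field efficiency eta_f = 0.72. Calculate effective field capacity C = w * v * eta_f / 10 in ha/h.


C = w * v * eta_f / 10
  = 6.6 * 3.7 * 0.72 / 10
  = 17.58 / 10
  = 1.76 ha/h


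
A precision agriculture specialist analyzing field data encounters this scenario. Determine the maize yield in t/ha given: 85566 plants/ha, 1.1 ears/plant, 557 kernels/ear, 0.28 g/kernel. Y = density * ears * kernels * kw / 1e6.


Y = density * ears * kernels * kw
  = 85566 * 1.1 * 557 * 0.28 g/ha
  = 14679360.70 g/ha
  = 14679.36 kg/ha = 14.68 t/ha


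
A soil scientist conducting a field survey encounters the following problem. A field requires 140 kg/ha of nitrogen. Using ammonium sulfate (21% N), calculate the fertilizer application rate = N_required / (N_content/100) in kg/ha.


Rate = N_required / (N_content / 100)
     = 140 / (21 / 100)
     = 140 / 0.21
     = 666.67 kg/ha


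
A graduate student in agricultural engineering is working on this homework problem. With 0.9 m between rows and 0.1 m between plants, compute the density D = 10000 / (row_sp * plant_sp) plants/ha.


D = 10000 / (row_sp * plant_sp)
  = 10000 / (0.9 * 0.1)
  = 10000 / 0.0900
  = 111111.11 plants/ha


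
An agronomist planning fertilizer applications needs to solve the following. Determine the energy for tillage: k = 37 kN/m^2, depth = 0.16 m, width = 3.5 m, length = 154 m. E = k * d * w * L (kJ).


E = k * d * w * L
  = 37 * 0.16 * 3.5 * 154
  = 3190.88 kJ


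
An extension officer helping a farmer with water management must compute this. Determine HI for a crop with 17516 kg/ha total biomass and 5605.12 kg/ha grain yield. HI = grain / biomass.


HI = grain_yield / biomass
   = 5605.12 / 17516
   = 0.32


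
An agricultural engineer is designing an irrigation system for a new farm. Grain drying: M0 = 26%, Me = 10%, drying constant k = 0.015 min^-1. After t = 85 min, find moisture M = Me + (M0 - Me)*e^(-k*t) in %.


M = Me + (M0 - Me) * e^(-k*t)
  = 10 + (26 - 10) * e^(-0.015*85)
  = 10 + 16 * e^(-1.275)
  = 10 + 16 * 0.27943
  = 10 + 4.4709
  = 14.47%


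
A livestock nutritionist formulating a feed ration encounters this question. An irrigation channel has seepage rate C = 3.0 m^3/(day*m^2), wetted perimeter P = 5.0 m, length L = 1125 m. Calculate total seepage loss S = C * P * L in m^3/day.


S = C * P * L
  = 3.0 * 5.0 * 1125
  = 16875 m^3/day


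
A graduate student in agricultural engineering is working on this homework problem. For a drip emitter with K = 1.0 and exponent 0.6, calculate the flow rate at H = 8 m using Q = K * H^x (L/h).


Q = K * H^x
  = 1.0 * 8^0.6
  = 1.0 * 3.4822
  = 3.48 L/h


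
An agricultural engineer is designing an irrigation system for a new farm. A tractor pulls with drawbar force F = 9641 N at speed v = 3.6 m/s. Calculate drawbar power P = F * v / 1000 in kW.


P = F * v / 1000
  = 9641 * 3.6 / 1000
  = 34707.60 / 1000
  = 34.71 kW


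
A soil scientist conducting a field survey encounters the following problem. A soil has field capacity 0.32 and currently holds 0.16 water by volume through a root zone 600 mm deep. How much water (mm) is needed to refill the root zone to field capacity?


SMD = (FC - theta) * D
    = (0.32 - 0.16) * 600
    = 0.160 * 600
    = 96 mm


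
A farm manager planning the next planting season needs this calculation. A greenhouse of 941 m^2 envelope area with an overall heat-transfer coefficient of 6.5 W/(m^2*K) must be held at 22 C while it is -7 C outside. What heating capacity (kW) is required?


dT = 22 - (-7) = 29 K
Q = U * A * dT
  = 6.5 * 941 * 29
  = 177378.50 W = 177.38 kW


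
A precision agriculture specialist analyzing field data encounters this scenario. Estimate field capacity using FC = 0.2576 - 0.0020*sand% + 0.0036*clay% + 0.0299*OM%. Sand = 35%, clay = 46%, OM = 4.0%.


FC = 0.2576 - 0.0020*35 + 0.0036*46 + 0.0299*4.0
   = 0.2576 - 0.0700 + 0.1656 + 0.1196
   = 0.4728


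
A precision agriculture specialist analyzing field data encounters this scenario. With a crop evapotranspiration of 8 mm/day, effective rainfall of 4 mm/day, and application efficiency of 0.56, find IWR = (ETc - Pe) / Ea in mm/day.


IWR = (ETc - Pe) / Ea
    = (8 - 4) / 0.56
    = 4 / 0.56
    = 7.14 mm/day


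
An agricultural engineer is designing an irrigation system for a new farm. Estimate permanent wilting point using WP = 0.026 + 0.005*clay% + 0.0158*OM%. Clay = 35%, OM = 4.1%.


WP = 0.026 + 0.005*35 + 0.0158*4.1
   = 0.026 + 0.1750 + 0.0648
   = 0.2658


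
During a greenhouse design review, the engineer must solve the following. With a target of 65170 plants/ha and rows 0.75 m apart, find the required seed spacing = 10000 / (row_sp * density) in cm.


spacing = 10000 / (row_sp * density)
        = 10000 / (0.75 * 65170)
        = 10000 / 48877.50
        = 0.20459 m = 20.46 cm


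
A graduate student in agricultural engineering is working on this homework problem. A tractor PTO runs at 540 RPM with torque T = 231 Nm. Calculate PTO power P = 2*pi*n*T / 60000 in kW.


P = 2*pi*n*T / 60000
  = 2*pi * 540 * 231 / 60000
  = 783764.54 / 60000
  = 13.06 kW


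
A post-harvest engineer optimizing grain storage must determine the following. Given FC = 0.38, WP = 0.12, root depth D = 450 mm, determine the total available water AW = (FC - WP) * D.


AW = (FC - WP) * D
   = (0.38 - 0.12) * 450
   = 0.26 * 450
   = 117 mm


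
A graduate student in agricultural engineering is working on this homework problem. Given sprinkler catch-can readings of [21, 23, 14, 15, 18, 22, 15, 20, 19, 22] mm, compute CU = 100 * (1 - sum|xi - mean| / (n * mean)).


xbar = 189 / 10 = 18.900
sum|xi - xbar| = 27.200
CU = 100 * (1 - 27.200 / (10 * 18.900))
   = 100 * (1 - 0.1439)
   = 85.61%


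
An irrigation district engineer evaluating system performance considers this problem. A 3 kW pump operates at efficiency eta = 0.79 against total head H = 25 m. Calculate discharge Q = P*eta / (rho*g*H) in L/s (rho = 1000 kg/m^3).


Q = (P * 1000 * eta) / (rho * g * H)
  = (3 * 1000 * 0.79) / (1000 * 9.81 * 25)
  = 2370 / 245250
  = 0.00966 m^3/s = 9.66 L/s


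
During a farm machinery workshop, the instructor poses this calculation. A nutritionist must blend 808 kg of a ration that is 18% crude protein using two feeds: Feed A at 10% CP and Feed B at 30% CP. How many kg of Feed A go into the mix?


parts_A = CP_b - target = 30 - 18 = 12
parts_B = target - CP_a = 18 - 10 = 8
total_parts = 12 + 8 = 20
Feed A = 808 * 12 / 20 = 484.80 kg
Feed B = 808 * 8 / 20 = 323.20 kg

484.80 kg


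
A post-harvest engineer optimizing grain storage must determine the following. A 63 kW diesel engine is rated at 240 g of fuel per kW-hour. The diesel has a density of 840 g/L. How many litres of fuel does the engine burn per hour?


FC = P * BSFC / rho_fuel
   = 63 * 240 / 840
   = 15120 / 840
   = 18 L/h


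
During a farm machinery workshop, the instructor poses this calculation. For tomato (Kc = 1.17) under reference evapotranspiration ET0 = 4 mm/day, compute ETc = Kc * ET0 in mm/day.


ETc = Kc * ET0
    = 1.17 * 4
    = 4.68 mm/day


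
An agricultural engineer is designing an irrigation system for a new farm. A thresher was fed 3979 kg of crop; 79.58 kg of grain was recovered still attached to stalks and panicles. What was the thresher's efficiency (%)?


eta = (total - unthreshed) / total * 100
    = (3979 - 79.58) / 3979 * 100
    = 3899.42 / 3979 * 100
    = 98%


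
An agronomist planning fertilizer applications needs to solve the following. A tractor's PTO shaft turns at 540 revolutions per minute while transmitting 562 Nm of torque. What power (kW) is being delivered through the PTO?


P = 2*pi*n*T / 60000
  = 2*pi * 540 * 562 / 60000
  = 1906821.08 / 60000
  = 31.78 kW


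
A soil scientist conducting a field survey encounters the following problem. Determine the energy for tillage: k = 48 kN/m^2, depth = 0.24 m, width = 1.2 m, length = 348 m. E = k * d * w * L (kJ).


E = k * d * w * L
  = 48 * 0.24 * 1.2 * 348
  = 4810.75 kJ


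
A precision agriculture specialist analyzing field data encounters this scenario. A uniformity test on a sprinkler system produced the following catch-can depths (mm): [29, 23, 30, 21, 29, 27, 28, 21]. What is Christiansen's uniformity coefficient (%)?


xbar = 208 / 8 = 26
sum|xi - xbar| = 26
CU = 100 * (1 - 26 / (8 * 26))
   = 100 * (1 - 0.1250)
   = 87.50%


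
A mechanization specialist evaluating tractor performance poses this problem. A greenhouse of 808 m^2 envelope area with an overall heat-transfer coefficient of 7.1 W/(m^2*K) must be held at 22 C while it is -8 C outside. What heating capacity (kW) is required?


dT = 22 - (-8) = 30 K
Q = U * A * dT
  = 7.1 * 808 * 30
  = 172104 W = 172.10 kW


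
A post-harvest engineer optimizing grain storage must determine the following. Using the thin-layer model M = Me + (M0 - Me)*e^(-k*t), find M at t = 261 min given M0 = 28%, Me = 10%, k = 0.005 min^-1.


M = Me + (M0 - Me) * e^(-k*t)
  = 10 + (28 - 10) * e^(-0.005*261)
  = 10 + 18 * e^(-1.305)
  = 10 + 18 * 0.27117
  = 10 + 4.8811
  = 14.88%


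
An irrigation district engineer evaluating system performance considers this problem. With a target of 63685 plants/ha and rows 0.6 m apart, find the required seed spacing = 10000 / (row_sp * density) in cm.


spacing = 10000 / (row_sp * density)
        = 10000 / (0.6 * 63685)
        = 10000 / 38211
        = 0.26170 m = 26.17 cm


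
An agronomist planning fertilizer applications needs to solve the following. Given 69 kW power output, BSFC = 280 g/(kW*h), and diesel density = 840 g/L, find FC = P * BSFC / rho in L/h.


FC = P * BSFC / rho_fuel
   = 69 * 280 / 840
   = 19320 / 840
   = 23 L/h


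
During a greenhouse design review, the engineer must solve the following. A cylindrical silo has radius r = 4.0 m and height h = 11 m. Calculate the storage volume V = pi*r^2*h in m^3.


V = pi * r^2 * h
  = pi * 4.0^2 * 11
  = pi * 16 * 11
  = 552.92 m^3


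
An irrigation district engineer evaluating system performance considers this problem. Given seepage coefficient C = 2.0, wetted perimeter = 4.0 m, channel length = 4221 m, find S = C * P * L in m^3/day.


S = C * P * L
  = 2.0 * 4.0 * 4221
  = 33768 m^3/day


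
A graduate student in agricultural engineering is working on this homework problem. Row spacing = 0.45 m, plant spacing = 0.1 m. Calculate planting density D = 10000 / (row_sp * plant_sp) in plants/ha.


D = 10000 / (row_sp * plant_sp)
  = 10000 / (0.45 * 0.1)
  = 10000 / 0.0450
  = 222222.22 plants/ha


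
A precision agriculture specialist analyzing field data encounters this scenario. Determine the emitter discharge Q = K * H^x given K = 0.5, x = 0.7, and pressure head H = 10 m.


Q = K * H^x
  = 0.5 * 10^0.7
  = 0.5 * 5.0119
  = 2.51 L/h


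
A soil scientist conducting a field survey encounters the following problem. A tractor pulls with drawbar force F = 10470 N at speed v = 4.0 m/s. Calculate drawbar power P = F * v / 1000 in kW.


P = F * v / 1000
  = 10470 * 4.0 / 1000
  = 41880 / 1000
  = 41.88 kW


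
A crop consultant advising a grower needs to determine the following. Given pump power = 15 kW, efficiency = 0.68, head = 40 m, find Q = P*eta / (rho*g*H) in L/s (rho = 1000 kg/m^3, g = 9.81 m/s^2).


Q = (P * 1000 * eta) / (rho * g * H)
  = (15 * 1000 * 0.68) / (1000 * 9.81 * 40)
  = 10200 / 392400
  = 0.02599 m^3/s = 25.99 L/s


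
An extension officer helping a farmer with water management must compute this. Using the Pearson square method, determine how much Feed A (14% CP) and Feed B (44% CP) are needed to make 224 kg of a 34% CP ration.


parts_A = CP_b - target = 44 - 34 = 10
parts_B = target - CP_a = 34 - 14 = 20
total_parts = 10 + 20 = 30
Feed A = 224 * 10 / 30 = 74.67 kg
Feed B = 224 * 20 / 30 = 149.33 kg

74.67 kg


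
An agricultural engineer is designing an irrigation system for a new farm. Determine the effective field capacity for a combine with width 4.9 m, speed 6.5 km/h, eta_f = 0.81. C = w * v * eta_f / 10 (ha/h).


C = w * v * eta_f / 10
  = 4.9 * 6.5 * 0.81 / 10
  = 25.80 / 10
  = 2.58 ha/h


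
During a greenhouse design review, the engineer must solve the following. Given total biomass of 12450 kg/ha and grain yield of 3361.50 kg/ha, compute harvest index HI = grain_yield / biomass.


HI = grain_yield / biomass
   = 3361.50 / 12450
   = 0.27


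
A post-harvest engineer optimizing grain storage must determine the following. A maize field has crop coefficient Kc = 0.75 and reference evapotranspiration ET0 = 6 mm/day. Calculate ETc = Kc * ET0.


ETc = Kc * ET0
    = 0.75 * 6
    = 4.50 mm/day


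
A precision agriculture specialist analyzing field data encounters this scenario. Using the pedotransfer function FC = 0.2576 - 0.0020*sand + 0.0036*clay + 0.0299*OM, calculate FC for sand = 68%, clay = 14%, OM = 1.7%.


FC = 0.2576 - 0.0020*68 + 0.0036*14 + 0.0299*1.7
   = 0.2576 - 0.1360 + 0.0504 + 0.0508
   = 0.2228


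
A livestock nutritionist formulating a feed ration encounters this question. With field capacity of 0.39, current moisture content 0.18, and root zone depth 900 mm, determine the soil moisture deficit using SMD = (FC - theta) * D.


SMD = (FC - theta) * D
    = (0.39 - 0.18) * 900
    = 0.210 * 900
    = 189 mm


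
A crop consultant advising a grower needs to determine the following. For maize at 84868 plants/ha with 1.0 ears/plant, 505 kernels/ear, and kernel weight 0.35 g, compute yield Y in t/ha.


Y = density * ears * kernels * kw
  = 84868 * 1.0 * 505 * 0.35 g/ha
  = 15000419.00 g/ha
  = 15000.42 kg/ha = 15.00 t/ha


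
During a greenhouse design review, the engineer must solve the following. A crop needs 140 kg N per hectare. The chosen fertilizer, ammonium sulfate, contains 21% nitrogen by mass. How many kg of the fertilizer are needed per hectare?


Rate = N_required / (N_content / 100)
     = 140 / (21 / 100)
     = 140 / 0.21
     = 666.67 kg/ha


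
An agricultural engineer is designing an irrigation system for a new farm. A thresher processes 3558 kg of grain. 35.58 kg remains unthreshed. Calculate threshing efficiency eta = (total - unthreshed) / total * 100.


eta = (total - unthreshed) / total * 100
    = (3558 - 35.58) / 3558 * 100
    = 3522.42 / 3558 * 100
    = 99%


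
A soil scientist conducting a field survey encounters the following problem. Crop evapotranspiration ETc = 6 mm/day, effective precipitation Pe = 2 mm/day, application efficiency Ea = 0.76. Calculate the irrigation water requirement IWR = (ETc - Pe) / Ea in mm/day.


IWR = (ETc - Pe) / Ea
    = (6 - 2) / 0.76
    = 4 / 0.76
    = 5.26 mm/day


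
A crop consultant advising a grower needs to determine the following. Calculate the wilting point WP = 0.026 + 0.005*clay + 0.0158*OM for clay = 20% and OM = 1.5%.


WP = 0.026 + 0.005*20 + 0.0158*1.5
   = 0.026 + 0.1000 + 0.0237
   = 0.1497


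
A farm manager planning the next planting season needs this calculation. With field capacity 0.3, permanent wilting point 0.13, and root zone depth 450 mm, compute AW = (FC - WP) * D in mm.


AW = (FC - WP) * D
   = (0.3 - 0.13) * 450
   = 0.17 * 450
   = 76.50 mm


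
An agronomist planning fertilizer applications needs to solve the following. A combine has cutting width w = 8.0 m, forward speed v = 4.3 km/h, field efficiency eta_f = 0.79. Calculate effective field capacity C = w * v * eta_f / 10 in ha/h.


C = w * v * eta_f / 10
  = 8.0 * 4.3 * 0.79 / 10
  = 27.18 / 10
  = 2.72 ha/h


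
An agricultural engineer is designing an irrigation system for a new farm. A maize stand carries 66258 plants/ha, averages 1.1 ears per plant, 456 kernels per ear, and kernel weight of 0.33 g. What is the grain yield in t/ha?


Y = density * ears * kernels * kw
  = 66258 * 1.1 * 456 * 0.33 g/ha
  = 10967554.22 g/ha
  = 10967.55 kg/ha = 10.97 t/ha
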